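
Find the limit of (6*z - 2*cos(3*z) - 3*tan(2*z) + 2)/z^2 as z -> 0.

Substitution gives 0/0; apply L'Hôpital's rule 2 times.
After differentiating numerator and denominator 2 times the quotient is (-24*sin(2*z)/cos(2*z)^3 + 18*cos(3*z))/(2); at z = 0 this is 9.

9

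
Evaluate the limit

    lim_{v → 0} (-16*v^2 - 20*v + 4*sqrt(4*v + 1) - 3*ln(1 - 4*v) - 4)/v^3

80

Substitution gives 0/0; apply L'Hôpital's rule 3 times.
After differentiating numerator and denominator 3 times the quotient is (96/(4*v + 1)^(5/2) - 384/(4*v - 1)^3)/(6); at v = 0 this is 80.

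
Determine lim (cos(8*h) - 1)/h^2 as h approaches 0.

-32

Direct substitution gives 0/0.
Apply L'Hôpital: lim (-8*sin(8*h))/(2*h), still 0/0.
After 2 applications of L'Hôpital's rule the quotient is (-64*cos(8*h))/(2); substituting h = 0 gives -32.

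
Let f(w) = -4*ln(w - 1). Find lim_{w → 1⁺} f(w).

∞

As w → 1⁺, w - 1 → 0⁺ and ln(w - 1) → −∞.
Multiplying by -4 gives ∞.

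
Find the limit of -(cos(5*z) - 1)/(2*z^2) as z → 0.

Direct substitution gives 0/0.
Apply L'Hôpital: lim (-5*sin(5*z))/(-4*z), still 0/0.
After 2 applications of L'Hôpital's rule the quotient is (-25*cos(5*z))/(-4); substituting z = 0 gives 25/4.

25/4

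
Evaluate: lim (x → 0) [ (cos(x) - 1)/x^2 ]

-1/2

Direct substitution gives 0/0.
Apply L'Hôpital: lim (-sin(x))/(2*x), still 0/0.
After 2 applications of L'Hôpital's rule the quotient is (-cos(x))/(2); substituting x = 0 gives -1/2.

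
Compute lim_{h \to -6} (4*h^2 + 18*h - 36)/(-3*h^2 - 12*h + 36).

Since h = -6 makes numerator and denominator zero, (h + 6) divides both.
Cancelling it gives (4*h - 6)/(6 - 3*h); now plug in h = -6 to get -5/4.

-5/4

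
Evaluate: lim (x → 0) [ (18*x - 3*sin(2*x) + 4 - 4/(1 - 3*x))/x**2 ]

Substitution gives 0/0; apply L'Hôpital's rule 2 times.
After differentiating numerator and denominator 2 times the quotient is (12*sin(2*x) + 72/(3*x - 1)^3)/(2); at x = 0 this is -36.

-36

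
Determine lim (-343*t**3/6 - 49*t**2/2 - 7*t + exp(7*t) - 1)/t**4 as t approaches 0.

2401/24

Direct substitution gives 0/0.
Apply L'Hôpital: lim (-343*t^2/2 - 49*t + 7*e^(7*t) - 7)/(4*t^3), still 0/0.
Apply L'Hôpital: lim (-343*t + 49*e^(7*t) - 49)/(12*t^2), still 0/0.
Apply L'Hôpital: lim (343*e^(7*t) - 343)/(24*t), still 0/0.
After 4 applications of L'Hôpital's rule the quotient is (2401*e^(7*t))/(24); substituting t = 0 gives 2401/24.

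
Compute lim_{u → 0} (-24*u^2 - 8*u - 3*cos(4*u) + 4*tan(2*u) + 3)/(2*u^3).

Substitution gives 0/0; apply L'Hôpital's rule 3 times.
After differentiating numerator and denominator 3 times the quotient is (-192*sin(4*u) + 192*tan(2*u)^4 + 256*tan(2*u)^2 + 64)/(12); at u = 0 this is 16/3.

16/3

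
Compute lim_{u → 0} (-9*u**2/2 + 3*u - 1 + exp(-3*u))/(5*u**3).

-9/10

Direct substitution gives 0/0.
Apply L'Hôpital: lim (-9*u + 3 - 3*e^(-3*u))/(15*u^2), still 0/0.
Apply L'Hôpital: lim (-9 + 9*e^(-3*u))/(30*u), still 0/0.
After 3 applications of L'Hôpital's rule the quotient is (-27*e^(-3*u))/(30); substituting u = 0 gives -9/10.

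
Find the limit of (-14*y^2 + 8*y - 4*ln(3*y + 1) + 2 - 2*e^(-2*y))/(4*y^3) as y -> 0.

Substitution gives 0/0; apply L'Hôpital's rule 3 times.
After differentiating numerator and denominator 3 times the quotient is (16*e^(-2*y) - 216/(3*y + 1)^3)/(24); at y = 0 this is -25/3.

-25/3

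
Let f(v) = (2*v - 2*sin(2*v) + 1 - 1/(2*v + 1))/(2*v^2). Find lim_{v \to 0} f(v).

Substitution gives 0/0; apply L'Hôpital's rule 2 times.
After differentiating numerator and denominator 2 times the quotient is (8*sin(2*v) - 8/(2*v + 1)^3)/(4); at v = 0 this is -2.

-2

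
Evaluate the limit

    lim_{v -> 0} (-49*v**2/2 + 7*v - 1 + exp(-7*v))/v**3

Direct substitution gives 0/0.
Apply L'Hôpital: lim (-49*v + 7 - 7*e^(-7*v))/(3*v^2), still 0/0.
Apply L'Hôpital: lim (-49 + 49*e^(-7*v))/(6*v), still 0/0.
After 3 applications of L'Hôpital's rule the quotient is (-343*e^(-7*v))/(6); substituting v = 0 gives -343/6.

-343/6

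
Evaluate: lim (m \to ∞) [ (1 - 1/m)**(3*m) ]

e^(-3)

The base → 1 and the exponent → ∞: a 1^∞ form.
Take logarithms: (3m)·ln(1 - 1/m). Since ln(1+u) ~ u for small u, this behaves like (3m)·(-1/m) → -3.
So the limit is e^(-3).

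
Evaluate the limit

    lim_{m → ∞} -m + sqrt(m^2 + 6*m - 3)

3

An ∞ − ∞ form. Rationalising with the conjugate, the difference becomes (6m - 3) / (√(m^2 + 6*m - 3) + m).
For large m the denominator behaves like 2·m, so the quotient tends to 6/2 = 3.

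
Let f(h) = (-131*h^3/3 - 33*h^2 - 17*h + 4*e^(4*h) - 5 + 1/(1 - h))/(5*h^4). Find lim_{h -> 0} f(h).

Substitution gives 0/0 (the numerator vanishes to order 4).
Expand each term to order h^4: the coefficient of h^4 in 4·e^(4h) is 128/3 and in 1/(1 - h) is 1.
Lower-order terms cancel with the polynomial part, so the numerator is (131/3)·h^4 + o(h^4), and the limit is (131/3)/(5) = 131/15.

131/15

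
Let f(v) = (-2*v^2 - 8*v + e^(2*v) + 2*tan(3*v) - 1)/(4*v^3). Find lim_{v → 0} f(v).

Substitution gives 0/0 (the numerator vanishes to order 3).
Expand each term to order v^3: the coefficient of v^3 in e^(2v) is 4/3 and in 2·tan(3v) is 18.
Lower-order terms cancel with the polynomial part, so the numerator is (58/3)·v^3 + o(v^3), and the limit is (58/3)/(4) = 29/6.

29/6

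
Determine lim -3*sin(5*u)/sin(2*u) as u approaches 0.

-15/2

Substitution gives 0/0.
Divide numerator and denominator by u: sin(5u)/u → 5 and sin(2u)/u → 2, so the limit is -3·5/2 = -15/2.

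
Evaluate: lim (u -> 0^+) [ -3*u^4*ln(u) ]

This is a 0·(−∞) form. Rewrite as -3·ln(u) / u^(−4) and apply L'Hôpital:
the derivative quotient is -3·(1/u) / (−4·u^(−5)) = (3/4)·u^4 → 0.

0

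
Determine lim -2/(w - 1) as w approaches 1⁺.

-∞

As w → 1⁺, (w - 1) → 0⁺, so (w - 1)^1 → 0⁺ and -2/(w - 1)^1 → -∞.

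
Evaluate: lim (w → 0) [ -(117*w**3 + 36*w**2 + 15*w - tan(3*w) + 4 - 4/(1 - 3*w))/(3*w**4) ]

108

Substitution gives 0/0 (the numerator vanishes to order 4).
Expand each term to order w^4: the coefficient of w^4 in −tan(3w) is 0 and in -4·1/(1 - 3w) is -324.
Lower-order terms cancel with the polynomial part, so the numerator is (-324)·w^4 + o(w^4), and the limit is (-324)/(-3) = 108.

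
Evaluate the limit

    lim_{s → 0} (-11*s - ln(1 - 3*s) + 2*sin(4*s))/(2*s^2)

Substitution gives 0/0 (the numerator vanishes to order 2).
Expand each term to order s^2: the coefficient of s^2 in 2·sin(4s) is 0 and in −ln(1 - 3s) is 9/2.
Lower-order terms cancel with the polynomial part, so the numerator is (9/2)·s^2 + o(s^2), and the limit is (9/2)/(2) = 9/4.

9/4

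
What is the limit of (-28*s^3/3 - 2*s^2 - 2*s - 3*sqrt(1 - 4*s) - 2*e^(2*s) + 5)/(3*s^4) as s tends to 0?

Substitution gives 0/0; apply L'Hôpital's rule 4 times.
After differentiating numerator and denominator 4 times the quotient is (-32*e^(2*s) + 720/(1 - 4*s)^(7/2))/(72); at s = 0 this is 86/9.

86/9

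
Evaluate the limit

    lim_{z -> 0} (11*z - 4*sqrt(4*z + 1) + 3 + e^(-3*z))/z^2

25/2

Substitution gives 0/0 (the numerator vanishes to order 2).
Expand each term to order z^2: the coefficient of z^2 in -4·√(1 + 4z) is 8 and in e^(-3z) is 9/2.
Lower-order terms cancel with the polynomial part, so the numerator is (25/2)·z^2 + o(z^2), and the limit is (25/2)/(1) = 25/2.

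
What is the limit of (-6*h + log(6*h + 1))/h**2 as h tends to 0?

Direct substitution gives 0/0.
Apply L'Hôpital: lim (-6 + 6/(6*h + 1))/(2*h), still 0/0.
After 2 applications of L'Hôpital's rule the quotient is (-36/(6*h + 1)^2)/(2); substituting h = 0 gives -18.

-18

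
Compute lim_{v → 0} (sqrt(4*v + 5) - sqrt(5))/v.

2*√(5)/5

Substitution gives 0/0. Multiply numerator and denominator by the conjugate √(5 + 4v) + √5.
The numerator becomes (5 + 4v) − 5 = 4v, so the expression simplifies to 4/(√(5 + 4v) + √5).
Letting v → 0 gives 4/(2√5) = 2*√(5)/5.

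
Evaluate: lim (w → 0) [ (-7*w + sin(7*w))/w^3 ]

-343/6

Direct substitution gives 0/0.
Apply L'Hôpital: lim (7*cos(7*w) - 7)/(3*w^2), still 0/0.
Apply L'Hôpital: lim (-49*sin(7*w))/(6*w), still 0/0.
After 3 applications of L'Hôpital's rule the quotient is (-343*cos(7*w))/(6); substituting w = 0 gives -343/6.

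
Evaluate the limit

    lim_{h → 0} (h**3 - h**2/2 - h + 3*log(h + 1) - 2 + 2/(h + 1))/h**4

Substitution gives 0/0; apply L'Hôpital's rule 4 times.
After differentiating numerator and denominator 4 times the quotient is (6*(5 - 3*h)/(h + 1)^5)/(24); at h = 0 this is 5/4.

5/4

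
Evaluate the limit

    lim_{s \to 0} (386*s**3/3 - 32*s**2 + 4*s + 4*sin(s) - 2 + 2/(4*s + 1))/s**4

512

Substitution gives 0/0; apply L'Hôpital's rule 4 times.
After differentiating numerator and denominator 4 times the quotient is (4*sin(s) + 12288/(4*s + 1)^5)/(24); at s = 0 this is 512.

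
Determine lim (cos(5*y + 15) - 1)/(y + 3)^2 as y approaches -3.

Direct substitution gives 0/0.
Apply L'Hôpital: lim (-5*sin(5*y + 15))/(2*y + 6), still 0/0.
After 2 applications of L'Hôpital's rule the quotient is (-25*cos(5*y + 15))/(2); substituting y = -3 gives -25/2.

-25/2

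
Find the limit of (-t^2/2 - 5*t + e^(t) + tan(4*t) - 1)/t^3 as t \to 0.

Substitution gives 0/0 (the numerator vanishes to order 3).
Expand each term to order t^3: the coefficient of t^3 in tan(4t) is 64/3 and in e^(t) is 1/6.
Lower-order terms cancel with the polynomial part, so the numerator is (43/2)·t^3 + o(t^3), and the limit is (43/2)/(1) = 43/2.

43/2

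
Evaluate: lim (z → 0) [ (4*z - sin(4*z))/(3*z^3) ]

32/9

Direct substitution gives 0/0.
Apply L'Hôpital: lim (4 - 4*cos(4*z))/(9*z^2), still 0/0.
Apply L'Hôpital: lim (16*sin(4*z))/(18*z), still 0/0.
After 3 applications of L'Hôpital's rule the quotient is (64*cos(4*z))/(18); substituting z = 0 gives 32/9.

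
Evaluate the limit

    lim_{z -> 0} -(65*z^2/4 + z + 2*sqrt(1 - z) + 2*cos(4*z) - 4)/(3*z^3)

1/24

Substitution gives 0/0 (the numerator vanishes to order 3).
Expand each term to order z^3: the coefficient of z^3 in 2·√(1 - z) is -1/8 and in 2·cos(4z) is 0.
Lower-order terms cancel with the polynomial part, so the numerator is (-1/8)·z^3 + o(z^3), and the limit is (-1/8)/(-3) = 1/24.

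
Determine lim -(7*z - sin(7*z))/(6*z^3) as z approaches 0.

-343/36

Direct substitution gives 0/0.
Apply L'Hôpital: lim (7 - 7*cos(7*z))/(-18*z^2), still 0/0.
Apply L'Hôpital: lim (49*sin(7*z))/(-36*z), still 0/0.
After 3 applications of L'Hôpital's rule the quotient is (343*cos(7*z))/(-36); substituting z = 0 gives -343/36.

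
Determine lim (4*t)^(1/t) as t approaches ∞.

Base → ∞ and exponent → 0: an ∞^0 form.
Take logs: (1/t)·ln(4·t^1) = (ln 4 + 1·ln t)/t → 0.
So the limit is e^0 = 1.

1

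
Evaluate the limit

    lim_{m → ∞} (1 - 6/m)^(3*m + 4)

Write it as [(1 - 6/m)^m]^(3) · (1 - 6/m)^(4). The bracketed term tends to e^(-6) and the second factor to 1, so the limit is e^(-18).

e^(-18)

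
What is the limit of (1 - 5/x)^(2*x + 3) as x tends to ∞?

Let L be the limit and take ln: ln L = lim (2x + 3)·ln(1 - 5/x) = lim (2x + 3)·(-5/x + O(1/x²)) = -10.
Hence L = e^(-10).

e^(-10)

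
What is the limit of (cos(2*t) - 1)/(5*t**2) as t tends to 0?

-2/5

Direct substitution gives 0/0.
Apply L'Hôpital: lim (-2*sin(2*t))/(10*t), still 0/0.
After 2 applications of L'Hôpital's rule the quotient is (-4*cos(2*t))/(10); substituting t = 0 gives -2/5.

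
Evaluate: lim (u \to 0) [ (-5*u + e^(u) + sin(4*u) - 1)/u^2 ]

Substitution gives 0/0 (the numerator vanishes to order 2).
Expand each term to order u^2: the coefficient of u^2 in sin(4u) is 0 and in e^(u) is 1/2.
Lower-order terms cancel with the polynomial part, so the numerator is (1/2)·u^2 + o(u^2), and the limit is (1/2)/(1) = 1/2.

1/2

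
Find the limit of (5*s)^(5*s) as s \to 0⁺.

Base → 0⁺ and exponent → 0⁺: a 0^0 form.
Take logs: 5s·ln(5s). This is 0·(−∞); rewriting as ln(5s)/(1/(5s)) and applying L'Hôpital gives 0.
Hence the limit is e^0 = 1.

1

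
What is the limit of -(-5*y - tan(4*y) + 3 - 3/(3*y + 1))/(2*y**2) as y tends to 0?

Substitution gives 0/0; apply L'Hôpital's rule 2 times.
After differentiating numerator and denominator 2 times the quotient is (-32*tan(4*y)/cos(4*y)^2 - 54/(3*y + 1)^3)/(-4); at y = 0 this is 27/2.

27/2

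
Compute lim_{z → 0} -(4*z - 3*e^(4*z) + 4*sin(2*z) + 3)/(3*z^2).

8

Substitution gives 0/0 (the numerator vanishes to order 2).
Expand each term to order z^2: the coefficient of z^2 in 4·sin(2z) is 0 and in -3·e^(4z) is -24.
Lower-order terms cancel with the polynomial part, so the numerator is (-24)·z^2 + o(z^2), and the limit is (-24)/(-3) = 8.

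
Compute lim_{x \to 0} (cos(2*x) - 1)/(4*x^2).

Direct substitution gives 0/0.
Apply L'Hôpital: lim (-2*sin(2*x))/(8*x), still 0/0.
After 2 applications of L'Hôpital's rule the quotient is (-4*cos(2*x))/(8); substituting x = 0 gives -1/2.

-1/2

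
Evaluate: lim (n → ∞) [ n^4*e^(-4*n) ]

Write as n^4/e^{4n}, an ∞/∞ form.
Exponential growth dominates any polynomial, so repeated L'Hôpital (or the standard result) gives 0.

0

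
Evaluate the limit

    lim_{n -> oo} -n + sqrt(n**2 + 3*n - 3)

This has the form ∞ − ∞. Multiply and divide by the conjugate √(n^2 + 3*n - 3) + n.
That gives (3n - 3) / (√(n^2 + 3*n - 3) + n).
Divide numerator and denominator by n: the limit is 3/(2·1) = 3/2.

3/2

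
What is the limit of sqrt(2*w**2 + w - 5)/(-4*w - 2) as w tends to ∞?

-√(2)/4

For large |w|, √(2*w^2 + w - 5) ≈ √2·|w| and the denominator ≈ -4w.
Since w → +∞, |w| = w, giving √2/(-4) = -√(2)/4.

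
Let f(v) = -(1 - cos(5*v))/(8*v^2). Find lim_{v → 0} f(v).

-25/16

Substitution gives 0/0.
Use (1 − cos u)/u² → 1/2 with u = 5v: the limit is 5²/(2·(-8)) = -25/16.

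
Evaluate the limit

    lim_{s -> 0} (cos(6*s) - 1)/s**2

Direct substitution gives 0/0.
Apply L'Hôpital: lim (-6*sin(6*s))/(2*s), still 0/0.
After 2 applications of L'Hôpital's rule the quotient is (-36*cos(6*s))/(2); substituting s = 0 gives -18.

-18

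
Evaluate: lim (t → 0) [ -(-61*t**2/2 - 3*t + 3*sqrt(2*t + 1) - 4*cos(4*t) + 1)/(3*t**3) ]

-1/2

Substitution gives 0/0; apply L'Hôpital's rule 3 times.
After differentiating numerator and denominator 3 times the quotient is (-256*sin(4*t) + 9/(2*t + 1)^(5/2))/(-18); at t = 0 this is -1/2.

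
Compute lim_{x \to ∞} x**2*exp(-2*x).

Write as x^2/e^{2x}, an ∞/∞ form.
Exponential growth dominates any polynomial, so repeated L'Hôpital (or the standard result) gives 0.

0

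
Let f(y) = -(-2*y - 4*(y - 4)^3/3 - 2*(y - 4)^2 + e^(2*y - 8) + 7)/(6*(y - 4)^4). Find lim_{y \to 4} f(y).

Direct substitution gives 0/0.
Apply L'Hôpital: lim (-4*y - 4*(y - 4)^2 + 2*e^(2*y - 8) + 14)/(-24*(y - 4)^3), still 0/0.
Apply L'Hôpital: lim (-8*y + 4*e^(2*y - 8) + 28)/(-72*(y - 4)^2), still 0/0.
Apply L'Hôpital: lim (8*e^(2*y - 8) - 8)/(576 - 144*y), still 0/0.
After 4 applications of L'Hôpital's rule the quotient is (16*e^(2*y - 8))/(-144); substituting y = 4 gives -1/9.

-1/9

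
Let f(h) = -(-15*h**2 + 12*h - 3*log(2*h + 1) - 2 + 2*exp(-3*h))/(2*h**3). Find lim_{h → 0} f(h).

Substitution gives 0/0; apply L'Hôpital's rule 3 times.
After differentiating numerator and denominator 3 times the quotient is (-54*e^(-3*h) - 48/(2*h + 1)^3)/(-12); at h = 0 this is 17/2.

17/2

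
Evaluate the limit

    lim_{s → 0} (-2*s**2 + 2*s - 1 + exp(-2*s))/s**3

-4/3

Direct substitution gives 0/0.
Apply L'Hôpital: lim (-4*s + 2 - 2*e^(-2*s))/(3*s^2), still 0/0.
Apply L'Hôpital: lim (-4 + 4*e^(-2*s))/(6*s), still 0/0.
After 3 applications of L'Hôpital's rule the quotient is (-8*e^(-2*s))/(6); substituting s = 0 gives -4/3.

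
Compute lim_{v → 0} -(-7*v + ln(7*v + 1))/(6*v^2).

49/12

Direct substitution gives 0/0.
Apply L'Hôpital: lim (-7 + 7/(7*v + 1))/(-12*v), still 0/0.
After 2 applications of L'Hôpital's rule the quotient is (-49/(7*v + 1)^2)/(-12); substituting v = 0 gives 49/12.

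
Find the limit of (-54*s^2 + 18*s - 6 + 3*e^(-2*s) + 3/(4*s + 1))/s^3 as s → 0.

Substitution gives 0/0; apply L'Hôpital's rule 3 times.
After differentiating numerator and denominator 3 times the quotient is (-24*e^(-2*s) - 1152/(4*s + 1)^4)/(6); at s = 0 this is -196.

-196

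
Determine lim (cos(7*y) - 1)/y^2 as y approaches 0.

Direct substitution gives 0/0.
Apply L'Hôpital: lim (-7*sin(7*y))/(2*y), still 0/0.
After 2 applications of L'Hôpital's rule the quotient is (-49*cos(7*y))/(2); substituting y = 0 gives -49/2.

-49/2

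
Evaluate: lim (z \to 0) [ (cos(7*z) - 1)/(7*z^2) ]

Direct substitution gives 0/0.
Apply L'Hôpital: lim (-7*sin(7*z))/(14*z), still 0/0.
After 2 applications of L'Hôpital's rule the quotient is (-49*cos(7*z))/(14); substituting z = 0 gives -7/2.

-7/2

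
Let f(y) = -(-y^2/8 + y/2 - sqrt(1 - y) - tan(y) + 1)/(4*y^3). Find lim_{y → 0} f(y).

Substitution gives 0/0 (the numerator vanishes to order 3).
Expand each term to order y^3: the coefficient of y^3 in −√(1 - y) is 1/16 and in −tan(y) is -1/3.
Lower-order terms cancel with the polynomial part, so the numerator is (-13/48)·y^3 + o(y^3), and the limit is (-13/48)/(-4) = 13/192.

13/192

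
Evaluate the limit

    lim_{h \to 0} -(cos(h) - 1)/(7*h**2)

1/14

Direct substitution gives 0/0.
Apply L'Hôpital: lim (-sin(h))/(-14*h), still 0/0.
After 2 applications of L'Hôpital's rule the quotient is (-cos(h))/(-14); substituting h = 0 gives 1/14.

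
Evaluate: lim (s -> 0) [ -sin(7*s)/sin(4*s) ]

-7/4

Substitution gives 0/0.
Divide numerator and denominator by s: sin(7s)/s → 7 and sin(4s)/s → 4, so the limit is -1·7/4 = -7/4.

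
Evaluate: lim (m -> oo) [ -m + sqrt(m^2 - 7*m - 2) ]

This has the form ∞ − ∞. Multiply and divide by the conjugate √(m^2 - 7*m - 2) + m.
That gives (-7m - 2) / (√(m^2 - 7*m - 2) + m).
Divide numerator and denominator by m: the limit is -7/(2·1) = -7/2.

-7/2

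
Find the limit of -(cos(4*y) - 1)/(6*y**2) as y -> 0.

Direct substitution gives 0/0.
Apply L'Hôpital: lim (-4*sin(4*y))/(-12*y), still 0/0.
After 2 applications of L'Hôpital's rule the quotient is (-16*cos(4*y))/(-12); substituting y = 0 gives 4/3.

4/3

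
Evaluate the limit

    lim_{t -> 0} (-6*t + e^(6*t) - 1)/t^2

Direct substitution gives 0/0.
Apply L'Hôpital: lim (6*e^(6*t) - 6)/(2*t), still 0/0.
After 2 applications of L'Hôpital's rule the quotient is (36*e^(6*t))/(2); substituting t = 0 gives 18.

18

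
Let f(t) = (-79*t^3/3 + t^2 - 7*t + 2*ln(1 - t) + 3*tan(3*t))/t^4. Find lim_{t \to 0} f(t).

Substitution gives 0/0; apply L'Hôpital's rule 4 times.
After differentiating numerator and denominator 4 times the quotient is (12*(162*(t - 1)^4*(3*tan(3*t)^2 + 2)*tan(3*t)/cos(3*t)^2 - 1)/(t - 1)^4)/(24); at t = 0 this is -1/2.

-1/2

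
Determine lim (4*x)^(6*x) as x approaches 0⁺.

Base → 0⁺ and exponent → 0⁺: a 0^0 form.
Take logs: 6x·ln(4x). This is 0·(−∞); rewriting as ln(4x)/(1/(6x)) and applying L'Hôpital gives 0.
Hence the limit is e^0 = 1.

1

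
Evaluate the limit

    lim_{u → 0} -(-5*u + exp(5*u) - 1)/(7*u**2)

Direct substitution gives 0/0.
Apply L'Hôpital: lim (5*e^(5*u) - 5)/(-14*u), still 0/0.
After 2 applications of L'Hôpital's rule the quotient is (25*e^(5*u))/(-14); substituting u = 0 gives -25/14.

-25/14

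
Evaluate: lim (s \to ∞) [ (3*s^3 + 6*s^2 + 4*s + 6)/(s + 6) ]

The numerator has higher degree (3 > 1); the quotient behaves like (3/(1))·s^2 for large |s|.
As s → +∞ this diverges to ∞.

∞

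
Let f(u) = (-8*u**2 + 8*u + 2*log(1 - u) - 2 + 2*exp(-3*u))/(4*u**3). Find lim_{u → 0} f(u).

-29/12

Substitution gives 0/0; apply L'Hôpital's rule 3 times.
After differentiating numerator and denominator 3 times the quotient is (-54*e^(-3*u) + 4/(u - 1)^3)/(24); at u = 0 this is -29/12.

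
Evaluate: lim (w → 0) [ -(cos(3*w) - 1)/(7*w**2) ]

9/14

Direct substitution gives 0/0.
Apply L'Hôpital: lim (-3*sin(3*w))/(-14*w), still 0/0.
After 2 applications of L'Hôpital's rule the quotient is (-9*cos(3*w))/(-14); substituting w = 0 gives 9/14.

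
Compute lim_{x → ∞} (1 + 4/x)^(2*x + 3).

e^(8)

Let L be the limit and take ln: ln L = lim (2x + 3)·ln(1 + 4/x) = lim (2x + 3)·(4/x + O(1/x²)) = 8.
Hence L = e^(8).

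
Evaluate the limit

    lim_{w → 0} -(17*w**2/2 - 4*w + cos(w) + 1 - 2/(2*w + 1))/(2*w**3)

-8

Substitution gives 0/0 (the numerator vanishes to order 3).
Expand each term to order w^3: the coefficient of w^3 in cos(w) is 0 and in -2·1/(1 + 2w) is 16.
Lower-order terms cancel with the polynomial part, so the numerator is (16)·w^3 + o(w^3), and the limit is (16)/(-2) = -8.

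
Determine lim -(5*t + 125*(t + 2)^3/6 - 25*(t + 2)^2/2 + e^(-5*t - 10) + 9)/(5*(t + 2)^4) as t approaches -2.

Direct substitution gives 0/0.
Apply L'Hôpital: lim (-25*t + 125*(t + 2)^2/2 - 5*e^(-5*t - 10) - 45)/(-20*(t + 2)^3), still 0/0.
Apply L'Hôpital: lim (125*t + 25*e^(-5*t - 10) + 225)/(-60*(t + 2)^2), still 0/0.
Apply L'Hôpital: lim (125 - 125*e^(-5*t - 10))/(-120*t - 240), still 0/0.
After 4 applications of L'Hôpital's rule the quotient is (625*e^(-5*t - 10))/(-120); substituting t = -2 gives -125/24.

-125/24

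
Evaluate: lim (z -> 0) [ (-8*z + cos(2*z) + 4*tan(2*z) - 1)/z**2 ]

-2

Substitution gives 0/0; apply L'Hôpital's rule 2 times.
After differentiating numerator and denominator 2 times the quotient is (-4*cos(2*z) + 32*tan(2*z)/cos(2*z)^2)/(2); at z = 0 this is -2.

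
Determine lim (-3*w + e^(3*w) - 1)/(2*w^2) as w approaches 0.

Direct substitution gives 0/0.
Apply L'Hôpital: lim (3*e^(3*w) - 3)/(4*w), still 0/0.
After 2 applications of L'Hôpital's rule the quotient is (9*e^(3*w))/(4); substituting w = 0 gives 9/4.

9/4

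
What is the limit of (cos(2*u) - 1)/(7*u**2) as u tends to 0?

-2/7

Direct substitution gives 0/0.
Apply L'Hôpital: lim (-2*sin(2*u))/(14*u), still 0/0.
After 2 applications of L'Hôpital's rule the quotient is (-4*cos(2*u))/(14); substituting u = 0 gives -2/7.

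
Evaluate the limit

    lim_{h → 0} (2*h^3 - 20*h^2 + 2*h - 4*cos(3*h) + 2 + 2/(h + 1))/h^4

-23/2

Substitution gives 0/0; apply L'Hôpital's rule 4 times.
After differentiating numerator and denominator 4 times the quotient is (-324*cos(3*h) + 48/(h + 1)^5)/(24); at h = 0 this is -23/2.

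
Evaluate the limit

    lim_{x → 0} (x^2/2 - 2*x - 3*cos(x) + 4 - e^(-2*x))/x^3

Substitution gives 0/0 (the numerator vanishes to order 3).
Expand each term to order x^3: the coefficient of x^3 in -3·cos(x) is 0 and in −e^(-2x) is 4/3.
Lower-order terms cancel with the polynomial part, so the numerator is (4/3)·x^3 + o(x^3), and the limit is (4/3)/(1) = 4/3.

4/3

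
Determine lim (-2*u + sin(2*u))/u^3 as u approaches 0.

Direct substitution gives 0/0.
Apply L'Hôpital: lim (2*cos(2*u) - 2)/(3*u^2), still 0/0.
Apply L'Hôpital: lim (-4*sin(2*u))/(6*u), still 0/0.
After 3 applications of L'Hôpital's rule the quotient is (-8*cos(2*u))/(6); substituting u = 0 gives -4/3.

-4/3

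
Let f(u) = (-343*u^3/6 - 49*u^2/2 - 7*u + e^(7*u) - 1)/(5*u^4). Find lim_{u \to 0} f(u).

Direct substitution gives 0/0.
Apply L'Hôpital: lim (-343*u^2/2 - 49*u + 7*e^(7*u) - 7)/(20*u^3), still 0/0.
Apply L'Hôpital: lim (-343*u + 49*e^(7*u) - 49)/(60*u^2), still 0/0.
Apply L'Hôpital: lim (343*e^(7*u) - 343)/(120*u), still 0/0.
After 4 applications of L'Hôpital's rule the quotient is (2401*e^(7*u))/(120); substituting u = 0 gives 2401/120.

2401/120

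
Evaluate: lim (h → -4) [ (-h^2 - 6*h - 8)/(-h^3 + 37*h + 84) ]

At h = -4 both the top and bottom vanish — a removable singularity. Factoring out (h + 4) from each leaves (-h - 2)/(-h^2 + 4*h + 21), which at h = -4 equals -2/11.

-2/11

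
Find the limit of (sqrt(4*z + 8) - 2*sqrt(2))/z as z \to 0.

Substitution gives 0/0. Multiply numerator and denominator by the conjugate √(8 + 4z) + √8.
The numerator becomes (8 + 4z) − 8 = 4z, so the expression simplifies to 4/(√(8 + 4z) + √8).
Letting z → 0 gives 4/(2√8) = √(2)/2.

√(2)/2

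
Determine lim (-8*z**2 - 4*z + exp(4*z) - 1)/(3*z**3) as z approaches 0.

Direct substitution gives 0/0.
Apply L'Hôpital: lim (-16*z + 4*e^(4*z) - 4)/(9*z^2), still 0/0.
Apply L'Hôpital: lim (16*e^(4*z) - 16)/(18*z), still 0/0.
After 3 applications of L'Hôpital's rule the quotient is (64*e^(4*z))/(18); substituting z = 0 gives 32/9.

32/9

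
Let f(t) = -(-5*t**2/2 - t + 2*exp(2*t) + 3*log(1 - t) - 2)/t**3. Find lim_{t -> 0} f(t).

-5/3

Substitution gives 0/0; apply L'Hôpital's rule 3 times.
After differentiating numerator and denominator 3 times the quotient is (16*e^(2*t) + 6/(t - 1)^3)/(-6); at t = 0 this is -5/3.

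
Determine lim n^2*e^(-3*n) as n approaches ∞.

Write as n^2/e^{3n}, an ∞/∞ form.
Exponential growth dominates any polynomial, so repeated L'Hôpital (or the standard result) gives 0.

0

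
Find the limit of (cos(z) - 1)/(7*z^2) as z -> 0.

Direct substitution gives 0/0.
Apply L'Hôpital: lim (-sin(z))/(14*z), still 0/0.
After 2 applications of L'Hôpital's rule the quotient is (-cos(z))/(14); substituting z = 0 gives -1/14.

-1/14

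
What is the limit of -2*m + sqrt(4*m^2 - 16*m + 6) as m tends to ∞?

An ∞ − ∞ form. Rationalising with the conjugate, the difference becomes (-16m + 6) / (√(4*m^2 - 16*m + 6) + 2m).
For large m the denominator behaves like 2·2m, so the quotient tends to -16/4 = -4.

-4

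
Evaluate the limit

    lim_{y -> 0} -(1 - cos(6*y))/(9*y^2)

Substitution gives 0/0.
Use (1 − cos u)/u² → 1/2 with u = 6y: the limit is 6²/(2·(-9)) = -2.

-2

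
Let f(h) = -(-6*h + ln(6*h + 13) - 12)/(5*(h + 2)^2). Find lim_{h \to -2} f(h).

18/5

Direct substitution gives 0/0.
Apply L'Hôpital: lim (-6 + 6/(6*h + 13))/(-10*h - 20), still 0/0.
After 2 applications of L'Hôpital's rule the quotient is (-36/(6*h + 13)^2)/(-10); substituting h = -2 gives 18/5.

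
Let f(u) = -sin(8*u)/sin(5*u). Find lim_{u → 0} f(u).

Substitution gives 0/0.
Divide numerator and denominator by u: sin(8u)/u → 8 and sin(5u)/u → 5, so the limit is -1·8/5 = -8/5.

-8/5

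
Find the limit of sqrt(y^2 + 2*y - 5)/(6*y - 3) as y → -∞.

For large |y|, √(y^2 + 2*y - 5) ≈ √1·|y| and the denominator ≈ 6y.
Since y → −∞, |y| = −y, giving −√1/(6) = -1/6.

-1/6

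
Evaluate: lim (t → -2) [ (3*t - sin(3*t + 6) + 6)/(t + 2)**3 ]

9/2

Direct substitution gives 0/0.
Apply L'Hôpital: lim (3 - 3*cos(3*t + 6))/(3*(t + 2)^2), still 0/0.
Apply L'Hôpital: lim (9*sin(3*t + 6))/(6*t + 12), still 0/0.
After 3 applications of L'Hôpital's rule the quotient is (27*cos(3*t + 6))/(6); substituting t = -2 gives 9/2.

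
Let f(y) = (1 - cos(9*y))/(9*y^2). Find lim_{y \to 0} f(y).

9/2

Substitution gives 0/0.
Use (1 − cos u)/u² → 1/2 with u = 9y: the limit is 9²/(2·9) = 9/2.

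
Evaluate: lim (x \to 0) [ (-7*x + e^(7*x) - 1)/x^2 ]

Direct substitution gives 0/0.
Apply L'Hôpital: lim (7*e^(7*x) - 7)/(2*x), still 0/0.
After 2 applications of L'Hôpital's rule the quotient is (49*e^(7*x))/(2); substituting x = 0 gives 49/2.

49/2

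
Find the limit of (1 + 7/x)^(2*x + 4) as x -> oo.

The base → 1 and the exponent → ∞: a 1^∞ form.
Take logarithms: (2x + 4)·ln(1 + 7/x). Since ln(1+u) ~ u for small u, this behaves like (2x)·(7/x) → 14.
So the limit is e^(14).

e^(14)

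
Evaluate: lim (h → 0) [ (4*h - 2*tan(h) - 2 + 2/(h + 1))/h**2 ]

2

Substitution gives 0/0 (the numerator vanishes to order 2).
Expand each term to order h^2: the coefficient of h^2 in -2·tan(h) is 0 and in 2·1/(1 + h) is 2.
Lower-order terms cancel with the polynomial part, so the numerator is (2)·h^2 + o(h^2), and the limit is (2)/(1) = 2.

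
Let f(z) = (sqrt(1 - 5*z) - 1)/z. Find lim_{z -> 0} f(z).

-5/2

Substitution gives 0/0. Multiply numerator and denominator by the conjugate √(1 - 5z) + √1.
The numerator becomes (1 - 5z) − 1 = -5z, so the expression simplifies to -5/(√(1 - 5z) + √1).
Letting z → 0 gives -5/(2√1) = -5/2.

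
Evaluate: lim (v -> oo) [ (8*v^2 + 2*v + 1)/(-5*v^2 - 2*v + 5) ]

-8/5

Numerator and denominator both have degree 2.
Dividing every term by v^2, all lower-order terms vanish and the limit is the ratio of leading coefficients, 8/(-5) = -8/5.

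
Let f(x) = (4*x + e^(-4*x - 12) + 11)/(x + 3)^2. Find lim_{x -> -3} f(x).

Direct substitution gives 0/0.
Apply L'Hôpital: lim (4 - 4*e^(-4*x - 12))/(2*x + 6), still 0/0.
After 2 applications of L'Hôpital's rule the quotient is (16*e^(-4*x - 12))/(2); substituting x = -3 gives 8.

8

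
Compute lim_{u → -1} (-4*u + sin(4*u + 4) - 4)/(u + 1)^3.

Direct substitution gives 0/0.
Apply L'Hôpital: lim (4*cos(4*u + 4) - 4)/(3*(u + 1)^2), still 0/0.
Apply L'Hôpital: lim (-16*sin(4*u + 4))/(6*u + 6), still 0/0.
After 3 applications of L'Hôpital's rule the quotient is (-64*cos(4*u + 4))/(6); substituting u = -1 gives -32/3.

-32/3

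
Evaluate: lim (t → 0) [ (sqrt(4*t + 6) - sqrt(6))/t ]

A 0/0 form; rationalise with √(6 + 4t) + √6. This collapses the numerator to 4t, leaving 4/(√(6 + 4t) + √6) → 4/(2√6) = √(6)/3.

√(6)/3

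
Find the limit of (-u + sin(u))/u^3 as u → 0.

-1/6

Direct substitution gives 0/0.
Apply L'Hôpital: lim (cos(u) - 1)/(3*u^2), still 0/0.
Apply L'Hôpital: lim (-sin(u))/(6*u), still 0/0.
After 3 applications of L'Hôpital's rule the quotient is (-cos(u))/(6); substituting u = 0 gives -1/6.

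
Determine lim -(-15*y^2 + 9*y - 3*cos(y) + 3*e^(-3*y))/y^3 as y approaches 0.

27/2

Substitution gives 0/0 (the numerator vanishes to order 3).
Expand each term to order y^3: the coefficient of y^3 in 3·e^(-3y) is -27/2 and in -3·cos(y) is 0.
Lower-order terms cancel with the polynomial part, so the numerator is (-27/2)·y^3 + o(y^3), and the limit is (-27/2)/(-1) = 27/2.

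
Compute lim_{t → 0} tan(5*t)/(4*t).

5/4

Substitution gives 0/0.
Since tan(u)/u → 1 as u → 0, tan(5t)/(5t) → 1 and the limit is 5/4.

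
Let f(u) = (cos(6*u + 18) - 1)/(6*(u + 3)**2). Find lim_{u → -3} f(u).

-3

Direct substitution gives 0/0.
Apply L'Hôpital: lim (-6*sin(6*u + 18))/(12*u + 36), still 0/0.
After 2 applications of L'Hôpital's rule the quotient is (-36*cos(6*u + 18))/(12); substituting u = -3 gives -3.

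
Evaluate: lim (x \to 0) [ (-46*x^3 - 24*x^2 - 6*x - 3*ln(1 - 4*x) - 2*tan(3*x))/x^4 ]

192

Substitution gives 0/0; apply L'Hôpital's rule 4 times.
After differentiating numerator and denominator 4 times the quotient is (1296*tan(3*x)/cos(3*x)^2 - 3888*tan(3*x)/cos(3*x)^4 + 4608/(4*x - 1)^4)/(24); at x = 0 this is 192.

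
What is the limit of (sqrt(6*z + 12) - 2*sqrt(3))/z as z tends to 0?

√(3)/2

A 0/0 form; rationalise with √(12 + 6z) + √12. This collapses the numerator to 6z, leaving 6/(√(12 + 6z) + √12) → 6/(2√12) = √(3)/2.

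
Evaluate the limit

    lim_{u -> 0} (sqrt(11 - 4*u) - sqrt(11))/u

-2*√(11)/11

A 0/0 form; rationalise with √(11 - 4u) + √11. This collapses the numerator to -4u, leaving -4/(√(11 - 4u) + √11) → -4/(2√11) = -2*√(11)/11.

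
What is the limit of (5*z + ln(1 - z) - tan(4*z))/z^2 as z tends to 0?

-1/2

Substitution gives 0/0 (the numerator vanishes to order 2).
Expand each term to order z^2: the coefficient of z^2 in −tan(4z) is 0 and in ln(1 - z) is -1/2.
Lower-order terms cancel with the polynomial part, so the numerator is (-1/2)·z^2 + o(z^2), and the limit is (-1/2)/(1) = -1/2.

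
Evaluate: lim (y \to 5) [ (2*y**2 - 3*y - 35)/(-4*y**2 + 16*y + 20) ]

Since y = 5 makes numerator and denominator zero, (y - 5) divides both.
Cancelling it gives (2*y + 7)/(-4*y - 4); now plug in y = 5 to get -17/24.

-17/24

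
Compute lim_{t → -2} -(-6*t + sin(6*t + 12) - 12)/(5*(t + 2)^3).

Direct substitution gives 0/0.
Apply L'Hôpital: lim (6*cos(6*t + 12) - 6)/(-15*(t + 2)^2), still 0/0.
Apply L'Hôpital: lim (-36*sin(6*t + 12))/(-30*t - 60), still 0/0.
After 3 applications of L'Hôpital's rule the quotient is (-216*cos(6*t + 12))/(-30); substituting t = -2 gives 36/5.

36/5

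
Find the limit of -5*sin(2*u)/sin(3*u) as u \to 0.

-10/3

Substitution gives 0/0.
Divide numerator and denominator by u: sin(2u)/u → 2 and sin(3u)/u → 3, so the limit is -5·2/3 = -10/3.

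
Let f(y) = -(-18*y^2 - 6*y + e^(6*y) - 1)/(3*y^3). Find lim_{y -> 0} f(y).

Direct substitution gives 0/0.
Apply L'Hôpital: lim (-36*y + 6*e^(6*y) - 6)/(-9*y^2), still 0/0.
Apply L'Hôpital: lim (36*e^(6*y) - 36)/(-18*y), still 0/0.
After 3 applications of L'Hôpital's rule the quotient is (216*e^(6*y))/(-18); substituting y = 0 gives -12.

-12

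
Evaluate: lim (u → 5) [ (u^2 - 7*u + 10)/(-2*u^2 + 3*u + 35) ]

Since u = 5 makes numerator and denominator zero, (u - 5) divides both.
Cancelling it gives (u - 2)/(-2*u - 7); now plug in u = 5 to get -3/17.

-3/17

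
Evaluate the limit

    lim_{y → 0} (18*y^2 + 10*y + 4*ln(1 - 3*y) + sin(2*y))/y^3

Substitution gives 0/0 (the numerator vanishes to order 3).
Expand each term to order y^3: the coefficient of y^3 in sin(2y) is -4/3 and in 4·ln(1 - 3y) is -36.
Lower-order terms cancel with the polynomial part, so the numerator is (-112/3)·y^3 + o(y^3), and the limit is (-112/3)/(1) = -112/3.

-112/3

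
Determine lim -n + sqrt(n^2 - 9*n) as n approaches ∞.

This has the form ∞ − ∞. Multiply and divide by the conjugate √(n^2 - 9*n) + n.
That gives (-9n) / (√(n^2 - 9*n) + n).
Divide numerator and denominator by n: the limit is -9/(2·1) = -9/2.

-9/2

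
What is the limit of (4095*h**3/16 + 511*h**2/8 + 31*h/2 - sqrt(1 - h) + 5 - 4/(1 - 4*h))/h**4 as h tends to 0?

Substitution gives 0/0 (the numerator vanishes to order 4).
Expand each term to order h^4: the coefficient of h^4 in -4·1/(1 - 4h) is -1024 and in −√(1 - h) is 5/128.
Lower-order terms cancel with the polynomial part, so the numerator is (-131067/128)·h^4 + o(h^4), and the limit is (-131067/128)/(1) = -131067/128.

-131067/128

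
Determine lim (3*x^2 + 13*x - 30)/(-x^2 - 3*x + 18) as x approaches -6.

Direct substitution gives 0/0, so factor. Both numerator and denominator have (x + 6) as a factor.
After cancelling, the expression reduces to (3*x - 5)/(3 - x).
Substituting x = -6 gives -23/9.

-23/9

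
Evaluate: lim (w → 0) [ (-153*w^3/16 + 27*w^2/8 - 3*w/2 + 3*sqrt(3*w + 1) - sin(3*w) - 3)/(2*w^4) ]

-1215/256

Substitution gives 0/0 (the numerator vanishes to order 4).
Expand each term to order w^4: the coefficient of w^4 in −sin(3w) is 0 and in 3·√(1 + 3w) is -1215/128.
Lower-order terms cancel with the polynomial part, so the numerator is (-1215/128)·w^4 + o(w^4), and the limit is (-1215/128)/(2) = -1215/256.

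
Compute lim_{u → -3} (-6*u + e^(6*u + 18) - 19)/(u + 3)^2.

18

Direct substitution gives 0/0.
Apply L'Hôpital: lim (6*e^(6*u + 18) - 6)/(2*u + 6), still 0/0.
After 2 applications of L'Hôpital's rule the quotient is (36*e^(6*u + 18))/(2); substituting u = -3 gives 18.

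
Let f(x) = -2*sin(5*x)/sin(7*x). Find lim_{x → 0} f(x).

-10/7

Substitution gives 0/0.
Divide numerator and denominator by x: sin(5x)/x → 5 and sin(7x)/x → 7, so the limit is -2·5/7 = -10/7.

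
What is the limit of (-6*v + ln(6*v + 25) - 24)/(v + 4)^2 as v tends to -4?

-18

Direct substitution gives 0/0.
Apply L'Hôpital: lim (-6 + 6/(6*v + 25))/(2*v + 8), still 0/0.
After 2 applications of L'Hôpital's rule the quotient is (-36/(6*v + 25)^2)/(2); substituting v = -4 gives -18.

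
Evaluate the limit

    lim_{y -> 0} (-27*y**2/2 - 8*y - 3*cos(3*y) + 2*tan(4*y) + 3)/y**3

128/3

Substitution gives 0/0; apply L'Hôpital's rule 3 times.
After differentiating numerator and denominator 3 times the quotient is (-81*sin(3*y) + 768*tan(4*y)^4 + 1024*tan(4*y)^2 + 256)/(6); at y = 0 this is 128/3.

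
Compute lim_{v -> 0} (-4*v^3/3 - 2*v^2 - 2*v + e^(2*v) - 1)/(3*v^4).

Direct substitution gives 0/0.
Apply L'Hôpital: lim (-4*v^2 - 4*v + 2*e^(2*v) - 2)/(12*v^3), still 0/0.
Apply L'Hôpital: lim (-8*v + 4*e^(2*v) - 4)/(36*v^2), still 0/0.
Apply L'Hôpital: lim (8*e^(2*v) - 8)/(72*v), still 0/0.
After 4 applications of L'Hôpital's rule the quotient is (16*e^(2*v))/(72); substituting v = 0 gives 2/9.

2/9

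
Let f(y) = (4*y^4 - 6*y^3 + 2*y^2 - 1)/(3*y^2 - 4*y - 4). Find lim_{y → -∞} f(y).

∞

The numerator has higher degree (4 > 2); the quotient behaves like (4/(3))·y^2 for large |y|.
As y → −∞ this diverges to ∞.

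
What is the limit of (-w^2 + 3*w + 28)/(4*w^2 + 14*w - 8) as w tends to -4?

-11/18

Since w = -4 makes numerator and denominator zero, (w + 4) divides both.
Cancelling it gives (7 - w)/(4*w - 2); now plug in w = -4 to get -11/18.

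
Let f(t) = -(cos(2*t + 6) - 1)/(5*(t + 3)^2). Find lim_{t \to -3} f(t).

2/5

Direct substitution gives 0/0.
Apply L'Hôpital: lim (-2*sin(2*t + 6))/(-10*t - 30), still 0/0.
After 2 applications of L'Hôpital's rule the quotient is (-4*cos(2*t + 6))/(-10); substituting t = -3 gives 2/5.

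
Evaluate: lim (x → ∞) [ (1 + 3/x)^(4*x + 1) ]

e^(12)

Write it as [(1 + 3/x)^x]^(4) · (1 + 3/x)^(1). The bracketed term tends to e^(3) and the second factor to 1, so the limit is e^(12).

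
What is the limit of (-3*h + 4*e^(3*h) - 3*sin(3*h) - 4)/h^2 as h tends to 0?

18

Substitution gives 0/0 (the numerator vanishes to order 2).
Expand each term to order h^2: the coefficient of h^2 in -3·sin(3h) is 0 and in 4·e^(3h) is 18.
Lower-order terms cancel with the polynomial part, so the numerator is (18)·h^2 + o(h^2), and the limit is (18)/(1) = 18.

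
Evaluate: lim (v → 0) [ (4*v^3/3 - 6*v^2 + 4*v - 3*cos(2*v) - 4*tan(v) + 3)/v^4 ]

Substitution gives 0/0 (the numerator vanishes to order 4).
Expand each term to order v^4: the coefficient of v^4 in -3·cos(2v) is -2 and in -4·tan(v) is 0.
Lower-order terms cancel with the polynomial part, so the numerator is (-2)·v^4 + o(v^4), and the limit is (-2)/(1) = -2.

-2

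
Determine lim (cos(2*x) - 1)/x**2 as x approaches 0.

-2

Direct substitution gives 0/0.
Apply L'Hôpital: lim (-2*sin(2*x))/(2*x), still 0/0.
After 2 applications of L'Hôpital's rule the quotient is (-4*cos(2*x))/(2); substituting x = 0 gives -2.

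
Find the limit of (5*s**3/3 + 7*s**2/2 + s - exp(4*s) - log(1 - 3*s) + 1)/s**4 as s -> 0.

115/12

Substitution gives 0/0 (the numerator vanishes to order 4).
Expand each term to order s^4: the coefficient of s^4 in −ln(1 - 3s) is 81/4 and in −e^(4s) is -32/3.
Lower-order terms cancel with the polynomial part, so the numerator is (115/12)·s^4 + o(s^4), and the limit is (115/12)/(1) = 115/12.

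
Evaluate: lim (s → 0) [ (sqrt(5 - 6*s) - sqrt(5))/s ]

-3*√(5)/5

A 0/0 form; rationalise with √(5 - 6s) + √5. This collapses the numerator to -6s, leaving -6/(√(5 - 6s) + √5) → -6/(2√5) = -3*√(5)/5.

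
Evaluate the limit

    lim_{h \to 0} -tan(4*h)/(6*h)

Substitution gives 0/0.
Since tan(u)/u → 1 as u → 0, tan(4h)/(4h) → 1 and the limit is 4/(-6) = -2/3.

-2/3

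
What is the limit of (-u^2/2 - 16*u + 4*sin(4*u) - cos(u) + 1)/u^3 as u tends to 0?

Substitution gives 0/0; apply L'Hôpital's rule 3 times.
After differentiating numerator and denominator 3 times the quotient is (-sin(u) - 256*cos(4*u))/(6); at u = 0 this is -128/3.

-128/3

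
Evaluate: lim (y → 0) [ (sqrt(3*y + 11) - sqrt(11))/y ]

3*√(11)/22

A 0/0 form; rationalise with √(11 + 3y) + √11. This collapses the numerator to 3y, leaving 3/(√(11 + 3y) + √11) → 3/(2√11) = 3*√(11)/22.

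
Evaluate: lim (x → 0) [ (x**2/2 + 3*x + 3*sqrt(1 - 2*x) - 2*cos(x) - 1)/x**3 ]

-3/2

Substitution gives 0/0 (the numerator vanishes to order 3).
Expand each term to order x^3: the coefficient of x^3 in -2·cos(x) is 0 and in 3·√(1 - 2x) is -3/2.
Lower-order terms cancel with the polynomial part, so the numerator is (-3/2)·x^3 + o(x^3), and the limit is (-3/2)/(1) = -3/2.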